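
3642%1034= 540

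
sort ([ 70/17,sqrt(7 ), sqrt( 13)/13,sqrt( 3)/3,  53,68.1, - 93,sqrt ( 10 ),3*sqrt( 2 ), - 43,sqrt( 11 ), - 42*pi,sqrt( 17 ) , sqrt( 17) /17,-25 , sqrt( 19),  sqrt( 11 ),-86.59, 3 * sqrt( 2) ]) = [-42 * pi, - 93, - 86.59,  -  43, - 25,sqrt( 17) /17,sqrt( 13 )/13 , sqrt(3 ) /3,  sqrt(7 ), sqrt( 10), sqrt( 11 ),sqrt(11),70/17,sqrt( 17 ), 3*sqrt( 2 ), 3*sqrt( 2 ),sqrt( 19),  53,68.1]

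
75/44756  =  75/44756  =  0.00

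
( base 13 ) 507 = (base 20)22c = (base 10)852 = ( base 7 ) 2325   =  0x354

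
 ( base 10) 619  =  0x26B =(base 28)m3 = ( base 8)1153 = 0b1001101011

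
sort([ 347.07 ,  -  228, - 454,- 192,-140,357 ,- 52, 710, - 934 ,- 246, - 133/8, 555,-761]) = [ - 934 ,-761 , - 454, - 246, - 228, - 192, - 140,-52, - 133/8,  347.07,357 , 555,710] 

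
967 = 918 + 49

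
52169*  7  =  365183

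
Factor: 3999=3^1 * 31^1*43^1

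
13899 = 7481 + 6418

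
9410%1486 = 494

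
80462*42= 3379404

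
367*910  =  333970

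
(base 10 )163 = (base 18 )91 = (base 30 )5d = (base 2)10100011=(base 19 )8B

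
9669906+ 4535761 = 14205667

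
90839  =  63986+26853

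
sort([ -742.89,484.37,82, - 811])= [- 811, - 742.89, 82, 484.37]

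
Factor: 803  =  11^1*73^1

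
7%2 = 1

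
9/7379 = 9/7379=0.00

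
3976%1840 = 296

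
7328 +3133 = 10461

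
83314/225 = 370 + 64/225 = 370.28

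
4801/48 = 4801/48 = 100.02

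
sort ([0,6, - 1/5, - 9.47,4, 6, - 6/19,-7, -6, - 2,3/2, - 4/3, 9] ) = [ - 9.47, - 7, - 6, - 2, - 4/3,  -  6/19, - 1/5 , 0 , 3/2, 4, 6,6,9 ]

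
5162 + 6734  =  11896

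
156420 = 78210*2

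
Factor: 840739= 29^1*53^1 * 547^1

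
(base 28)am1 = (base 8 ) 20411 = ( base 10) 8457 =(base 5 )232312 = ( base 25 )DD7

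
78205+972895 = 1051100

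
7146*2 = 14292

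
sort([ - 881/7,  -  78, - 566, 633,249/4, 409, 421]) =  [-566,  -  881/7, -78,249/4,409,421, 633 ]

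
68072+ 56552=124624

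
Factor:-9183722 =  - 2^1*4591861^1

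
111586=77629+33957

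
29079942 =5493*5294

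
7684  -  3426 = 4258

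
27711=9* 3079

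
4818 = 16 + 4802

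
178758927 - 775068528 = -596309601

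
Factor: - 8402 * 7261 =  - 61006922 = -  2^1*53^1*137^1*4201^1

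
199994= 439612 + -239618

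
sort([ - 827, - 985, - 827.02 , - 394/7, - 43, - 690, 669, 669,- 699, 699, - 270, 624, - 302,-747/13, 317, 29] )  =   [  -  985, - 827.02,-827, - 699, - 690, - 302,-270, - 747/13, - 394/7 , - 43,29,317, 624, 669, 669, 699 ] 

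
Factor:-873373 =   -  19^1*43^1*1069^1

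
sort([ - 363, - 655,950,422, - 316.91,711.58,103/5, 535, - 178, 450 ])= [ - 655, -363,-316.91, - 178,103/5,422,450,535 , 711.58, 950] 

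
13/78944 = 13/78944 =0.00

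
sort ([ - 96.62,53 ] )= [ - 96.62, 53] 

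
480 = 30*16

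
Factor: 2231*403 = 899093 = 13^1*23^1*31^1*97^1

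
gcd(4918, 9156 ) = 2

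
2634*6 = 15804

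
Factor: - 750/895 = - 2^1*3^1*5^2*179^( - 1 )= - 150/179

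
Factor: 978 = 2^1*3^1*163^1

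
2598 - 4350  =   - 1752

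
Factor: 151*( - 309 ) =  - 3^1* 103^1*151^1 = - 46659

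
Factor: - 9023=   -  7^1*1289^1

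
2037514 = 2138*953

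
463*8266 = 3827158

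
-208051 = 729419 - 937470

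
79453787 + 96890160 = 176343947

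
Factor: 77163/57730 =2^( - 1)*3^1*5^( - 1)*17^2*23^(-1) * 89^1 * 251^( - 1 ) 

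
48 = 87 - 39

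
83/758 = 83/758  =  0.11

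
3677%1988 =1689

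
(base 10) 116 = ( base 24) 4K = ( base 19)62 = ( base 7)224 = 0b1110100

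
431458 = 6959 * 62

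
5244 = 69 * 76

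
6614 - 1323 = 5291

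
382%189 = 4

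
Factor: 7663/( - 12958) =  - 2^( - 1)*11^( - 1) * 19^(  -  1)*31^( - 1 )  *  79^1*97^1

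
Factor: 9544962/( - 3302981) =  - 2^1 * 3^1*7^1 * 11^(-1 )*17^( - 2) * 31^1*1039^(  -  1)* 7331^1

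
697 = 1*697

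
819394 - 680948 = 138446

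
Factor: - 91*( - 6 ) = 546 = 2^1*3^1*7^1*13^1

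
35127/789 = 44 + 137/263= 44.52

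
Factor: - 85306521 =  - 3^1  *  53^3*191^1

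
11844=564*21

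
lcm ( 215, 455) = 19565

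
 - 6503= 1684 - 8187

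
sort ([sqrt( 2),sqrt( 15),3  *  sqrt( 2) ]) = [ sqrt( 2),sqrt (15),  3*sqrt ( 2) ]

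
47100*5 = 235500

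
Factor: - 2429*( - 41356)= 100453724 = 2^2*7^3 * 211^1*347^1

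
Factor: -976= - 2^4*61^1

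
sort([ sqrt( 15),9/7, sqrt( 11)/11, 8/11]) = [ sqrt ( 11 ) /11,  8/11, 9/7,sqrt( 15) ] 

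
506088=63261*8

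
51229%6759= 3916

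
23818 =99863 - 76045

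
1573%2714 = 1573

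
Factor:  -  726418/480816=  - 979/648 = -2^( - 3 )*3^ ( - 4) * 11^1*89^1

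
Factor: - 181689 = - 3^1*71^1*853^1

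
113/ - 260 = - 1 + 147/260 = - 0.43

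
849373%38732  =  36001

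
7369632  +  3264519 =10634151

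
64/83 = 64/83= 0.77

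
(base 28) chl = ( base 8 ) 23261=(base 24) h4h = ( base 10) 9905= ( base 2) 10011010110001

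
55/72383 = 55/72383 = 0.00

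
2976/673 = 2976/673=4.42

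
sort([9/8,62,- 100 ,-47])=[ - 100, - 47, 9/8,62]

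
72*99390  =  7156080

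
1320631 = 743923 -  - 576708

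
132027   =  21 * 6287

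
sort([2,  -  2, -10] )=[ - 10, -2, 2]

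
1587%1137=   450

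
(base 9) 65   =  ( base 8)73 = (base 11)54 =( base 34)1p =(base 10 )59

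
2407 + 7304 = 9711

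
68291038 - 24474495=43816543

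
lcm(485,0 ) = 0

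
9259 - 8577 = 682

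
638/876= 319/438 = 0.73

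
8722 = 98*89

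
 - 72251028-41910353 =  - 114161381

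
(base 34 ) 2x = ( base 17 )5G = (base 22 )4D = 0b1100101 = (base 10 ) 101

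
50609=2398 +48211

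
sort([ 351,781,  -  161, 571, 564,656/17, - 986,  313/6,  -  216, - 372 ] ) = [ - 986,  -  372,  -  216, - 161, 656/17,313/6,351,564 , 571, 781]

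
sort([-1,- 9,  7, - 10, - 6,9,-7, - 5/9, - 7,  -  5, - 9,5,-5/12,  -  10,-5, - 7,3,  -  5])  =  [ - 10,  -  10, - 9,-9,- 7, - 7,- 7,- 6,  -  5,  -  5,- 5, - 1, - 5/9, - 5/12, 3 , 5,7,9 ] 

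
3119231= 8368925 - 5249694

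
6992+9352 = 16344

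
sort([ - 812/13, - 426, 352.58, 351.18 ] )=[-426, - 812/13,351.18,352.58]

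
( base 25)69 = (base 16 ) 9F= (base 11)135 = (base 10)159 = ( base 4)2133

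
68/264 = 17/66=0.26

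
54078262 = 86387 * 626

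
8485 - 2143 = 6342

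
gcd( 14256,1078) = 22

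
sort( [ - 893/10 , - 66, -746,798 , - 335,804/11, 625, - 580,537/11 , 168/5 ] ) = [ - 746, - 580, - 335, - 893/10 , - 66 , 168/5, 537/11,804/11,625,798] 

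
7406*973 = 7206038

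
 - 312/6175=  -  1 + 451/475 = -0.05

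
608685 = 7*86955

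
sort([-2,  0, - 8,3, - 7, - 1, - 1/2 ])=[ - 8,  -  7,  -  2, - 1, - 1/2, 0, 3]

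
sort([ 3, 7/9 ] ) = [ 7/9,3 ] 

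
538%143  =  109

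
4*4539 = 18156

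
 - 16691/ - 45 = 370+41/45=370.91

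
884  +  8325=9209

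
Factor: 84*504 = 42336 = 2^5 * 3^3*7^2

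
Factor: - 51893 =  - 51893^1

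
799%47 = 0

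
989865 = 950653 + 39212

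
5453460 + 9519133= 14972593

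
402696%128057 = 18525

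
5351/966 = 5+521/966 = 5.54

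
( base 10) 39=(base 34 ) 15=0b100111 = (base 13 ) 30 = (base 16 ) 27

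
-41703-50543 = -92246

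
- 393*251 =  - 98643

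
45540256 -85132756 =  - 39592500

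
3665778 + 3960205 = 7625983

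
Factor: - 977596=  - 2^2*244399^1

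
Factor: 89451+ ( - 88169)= 1282 = 2^1 *641^1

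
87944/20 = 21986/5 = 4397.20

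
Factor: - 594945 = - 3^4*5^1*13^1 * 113^1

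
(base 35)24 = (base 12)62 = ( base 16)4A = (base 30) 2e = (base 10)74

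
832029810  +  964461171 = 1796490981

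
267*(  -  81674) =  - 21806958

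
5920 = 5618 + 302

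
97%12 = 1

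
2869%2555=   314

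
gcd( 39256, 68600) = 56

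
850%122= 118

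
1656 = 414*4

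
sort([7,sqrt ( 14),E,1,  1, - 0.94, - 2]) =[ - 2, -0.94, 1 , 1,E,sqrt (14),7]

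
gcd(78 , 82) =2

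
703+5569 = 6272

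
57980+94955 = 152935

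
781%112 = 109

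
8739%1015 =619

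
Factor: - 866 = - 2^1*433^1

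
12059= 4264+7795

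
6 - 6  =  0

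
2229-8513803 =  - 8511574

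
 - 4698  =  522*(-9)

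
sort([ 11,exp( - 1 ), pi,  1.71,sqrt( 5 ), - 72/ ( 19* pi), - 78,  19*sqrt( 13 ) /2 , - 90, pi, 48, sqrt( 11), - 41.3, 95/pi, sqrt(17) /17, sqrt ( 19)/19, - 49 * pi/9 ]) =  [ - 90, - 78, - 41.3, - 49*pi/9, - 72/( 19*pi ),sqrt(19 )/19, sqrt( 17) /17, exp ( - 1), 1.71, sqrt( 5),  pi, pi, sqrt(11 ),11, 95/pi, 19 * sqrt(13 ) /2, 48] 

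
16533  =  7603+8930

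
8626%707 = 142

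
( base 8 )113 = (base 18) 43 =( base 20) 3F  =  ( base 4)1023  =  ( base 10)75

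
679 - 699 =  - 20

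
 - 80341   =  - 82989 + 2648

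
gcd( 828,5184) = 36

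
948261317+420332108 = 1368593425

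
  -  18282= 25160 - 43442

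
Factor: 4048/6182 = 184/281 = 2^3*23^1*281^ ( - 1)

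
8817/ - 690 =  - 13 + 51/230 = - 12.78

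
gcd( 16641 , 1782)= 9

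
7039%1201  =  1034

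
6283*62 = 389546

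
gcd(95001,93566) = 1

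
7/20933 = 7/20933=0.00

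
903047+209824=1112871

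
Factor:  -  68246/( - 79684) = 34123/39842=2^(-1 )*11^ ( - 1 )*1811^( - 1)*34123^1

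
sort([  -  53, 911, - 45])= [ - 53 , - 45, 911]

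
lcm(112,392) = 784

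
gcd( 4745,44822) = 73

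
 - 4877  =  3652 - 8529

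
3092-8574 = -5482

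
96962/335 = 96962/335 = 289.44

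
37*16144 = 597328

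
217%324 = 217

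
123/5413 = 123/5413 = 0.02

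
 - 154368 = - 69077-85291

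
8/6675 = 8/6675 = 0.00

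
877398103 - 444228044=433170059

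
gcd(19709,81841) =1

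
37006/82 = 451 + 12/41 = 451.29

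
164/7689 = 164/7689  =  0.02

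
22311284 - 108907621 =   -  86596337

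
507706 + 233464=741170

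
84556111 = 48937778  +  35618333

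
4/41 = 4/41=0.10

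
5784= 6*964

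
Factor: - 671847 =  - 3^1*11^1 * 20359^1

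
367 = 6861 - 6494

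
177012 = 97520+79492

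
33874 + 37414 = 71288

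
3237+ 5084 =8321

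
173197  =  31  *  5587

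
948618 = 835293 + 113325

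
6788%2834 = 1120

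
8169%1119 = 336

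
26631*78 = 2077218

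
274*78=21372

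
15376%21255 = 15376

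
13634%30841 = 13634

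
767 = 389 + 378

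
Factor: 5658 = 2^1*3^1 *23^1*41^1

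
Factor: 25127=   25127^1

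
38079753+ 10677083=48756836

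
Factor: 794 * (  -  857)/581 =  - 680458/581  =  - 2^1*7^( - 1 )*83^( - 1 )*397^1*857^1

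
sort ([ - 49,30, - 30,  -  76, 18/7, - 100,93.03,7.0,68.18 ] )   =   [ - 100, - 76, - 49, - 30,18/7,7.0,30,  68.18,93.03 ]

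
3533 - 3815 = - 282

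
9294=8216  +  1078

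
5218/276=2609/138 = 18.91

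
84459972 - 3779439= 80680533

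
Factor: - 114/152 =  - 2^( - 2)*3^1 = - 3/4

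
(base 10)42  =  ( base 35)17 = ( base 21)20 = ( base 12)36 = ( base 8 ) 52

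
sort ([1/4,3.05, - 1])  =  [ - 1,1/4,  3.05] 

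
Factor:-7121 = -7121^1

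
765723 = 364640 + 401083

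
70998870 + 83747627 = 154746497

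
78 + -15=63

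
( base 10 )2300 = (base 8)4374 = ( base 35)1up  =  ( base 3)10011012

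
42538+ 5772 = 48310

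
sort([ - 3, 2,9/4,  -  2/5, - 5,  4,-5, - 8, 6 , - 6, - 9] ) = [ - 9, - 8, -6, - 5, - 5, - 3, - 2/5,2, 9/4 , 4, 6 ] 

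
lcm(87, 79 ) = 6873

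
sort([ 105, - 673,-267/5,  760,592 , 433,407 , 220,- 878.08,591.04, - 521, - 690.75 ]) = [ - 878.08, - 690.75, - 673, - 521 ,  -  267/5, 105,  220,407,433,591.04, 592,760]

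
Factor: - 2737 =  - 7^1*17^1*23^1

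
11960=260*46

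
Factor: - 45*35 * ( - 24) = 37800 = 2^3 * 3^3*5^2*7^1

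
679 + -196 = 483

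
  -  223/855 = -1+632/855 = -0.26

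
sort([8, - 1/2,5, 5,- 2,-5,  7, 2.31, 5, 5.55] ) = [-5,  -  2, - 1/2, 2.31, 5, 5,5, 5.55, 7, 8 ]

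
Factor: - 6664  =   - 2^3*7^2*17^1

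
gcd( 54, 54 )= 54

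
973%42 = 7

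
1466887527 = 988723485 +478164042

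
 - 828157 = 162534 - 990691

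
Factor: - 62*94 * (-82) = 2^3*31^1*41^1*47^1 = 477896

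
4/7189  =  4/7189 = 0.00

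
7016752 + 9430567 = 16447319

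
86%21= 2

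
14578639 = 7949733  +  6628906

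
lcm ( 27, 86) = 2322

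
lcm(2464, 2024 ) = 56672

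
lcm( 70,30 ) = 210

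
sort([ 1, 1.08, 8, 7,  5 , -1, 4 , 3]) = [ - 1,1, 1.08  ,  3, 4, 5,7,8 ] 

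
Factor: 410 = 2^1*5^1*41^1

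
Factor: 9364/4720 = 2^(-2)*5^( -1 )*59^( - 1)*2341^1 = 2341/1180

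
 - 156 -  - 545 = 389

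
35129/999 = 35 + 164/999 = 35.16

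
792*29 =22968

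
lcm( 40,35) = 280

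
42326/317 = 133+165/317= 133.52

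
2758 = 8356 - 5598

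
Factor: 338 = 2^1*13^2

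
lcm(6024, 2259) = 18072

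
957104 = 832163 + 124941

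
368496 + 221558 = 590054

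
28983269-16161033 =12822236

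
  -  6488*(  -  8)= 51904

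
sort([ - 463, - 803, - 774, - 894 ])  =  [ - 894, - 803,- 774, - 463]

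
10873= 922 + 9951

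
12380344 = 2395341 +9985003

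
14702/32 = 459 + 7/16 = 459.44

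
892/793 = 892/793 = 1.12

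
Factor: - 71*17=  - 1207 = - 17^1*71^1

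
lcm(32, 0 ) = 0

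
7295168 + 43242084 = 50537252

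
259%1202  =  259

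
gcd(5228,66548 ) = 4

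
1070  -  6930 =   -  5860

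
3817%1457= 903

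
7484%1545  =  1304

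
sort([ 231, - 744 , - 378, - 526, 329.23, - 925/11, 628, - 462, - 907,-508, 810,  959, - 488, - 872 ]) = [ - 907,-872,-744, - 526,-508,-488 , - 462, - 378, - 925/11,  231, 329.23,628, 810, 959]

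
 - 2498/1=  - 2498   =  - 2498.00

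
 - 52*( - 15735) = 818220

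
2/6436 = 1/3218 = 0.00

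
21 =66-45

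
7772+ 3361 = 11133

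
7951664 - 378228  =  7573436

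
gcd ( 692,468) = 4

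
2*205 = 410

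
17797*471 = 8382387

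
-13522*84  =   - 1135848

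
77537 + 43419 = 120956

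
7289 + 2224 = 9513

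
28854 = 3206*9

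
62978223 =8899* 7077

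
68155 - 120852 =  - 52697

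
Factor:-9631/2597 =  - 7^( -2)*53^( - 1)*9631^1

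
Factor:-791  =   - 7^1 * 113^1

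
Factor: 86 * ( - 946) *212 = -2^4*11^1*43^2 * 53^1 = - 17247472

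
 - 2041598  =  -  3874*527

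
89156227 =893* 99839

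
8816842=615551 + 8201291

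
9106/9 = 1011 + 7/9 = 1011.78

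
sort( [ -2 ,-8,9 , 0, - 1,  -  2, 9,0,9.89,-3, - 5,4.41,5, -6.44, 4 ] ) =[ - 8,- 6.44, -5, - 3, - 2,  -  2,- 1,0,0, 4,  4.41  ,  5,9,9,9.89 ] 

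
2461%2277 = 184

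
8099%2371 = 986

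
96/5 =19  +  1/5= 19.20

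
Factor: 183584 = 2^5 * 5737^1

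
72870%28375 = 16120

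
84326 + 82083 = 166409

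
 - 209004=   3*( - 69668 ) 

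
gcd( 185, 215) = 5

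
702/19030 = 351/9515 = 0.04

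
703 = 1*703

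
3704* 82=303728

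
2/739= 2/739=0.00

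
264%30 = 24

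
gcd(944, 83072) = 944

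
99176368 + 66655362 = 165831730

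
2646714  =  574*4611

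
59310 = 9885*6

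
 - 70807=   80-70887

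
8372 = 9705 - 1333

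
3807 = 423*9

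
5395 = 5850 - 455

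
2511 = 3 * 837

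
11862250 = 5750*2063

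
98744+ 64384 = 163128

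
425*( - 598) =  - 254150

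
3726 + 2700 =6426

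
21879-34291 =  - 12412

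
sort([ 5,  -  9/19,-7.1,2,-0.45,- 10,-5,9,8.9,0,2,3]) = [ - 10, - 7.1, - 5,-9/19,-0.45,0,2,2,3,5, 8.9,9 ]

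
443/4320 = 443/4320 =0.10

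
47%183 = 47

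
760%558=202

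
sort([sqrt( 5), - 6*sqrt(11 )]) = [ - 6*sqrt( 11),  sqrt( 5 )] 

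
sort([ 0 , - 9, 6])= [ - 9, 0 , 6]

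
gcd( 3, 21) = 3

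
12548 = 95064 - 82516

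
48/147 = 16/49 = 0.33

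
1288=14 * 92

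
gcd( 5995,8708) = 1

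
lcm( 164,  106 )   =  8692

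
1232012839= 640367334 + 591645505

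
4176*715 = 2985840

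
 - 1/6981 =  - 1/6981 = - 0.00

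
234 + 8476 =8710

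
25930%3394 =2172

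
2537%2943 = 2537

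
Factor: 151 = 151^1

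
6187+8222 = 14409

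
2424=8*303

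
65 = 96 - 31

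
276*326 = 89976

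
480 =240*2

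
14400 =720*20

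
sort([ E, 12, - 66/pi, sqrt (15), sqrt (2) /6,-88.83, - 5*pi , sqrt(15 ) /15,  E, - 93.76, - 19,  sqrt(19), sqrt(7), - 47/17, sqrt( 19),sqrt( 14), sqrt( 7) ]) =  [ - 93.76, - 88.83,-66/pi, - 19, - 5 * pi, - 47/17, sqrt ( 2) /6, sqrt(15)/15, sqrt(7), sqrt(7 ),E,E, sqrt(14 ), sqrt(15 ), sqrt (19), sqrt( 19),12]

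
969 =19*51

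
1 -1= 0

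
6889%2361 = 2167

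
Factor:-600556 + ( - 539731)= -571^1*1997^1 = - 1140287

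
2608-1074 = 1534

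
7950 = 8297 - 347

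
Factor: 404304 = 2^4*3^1*8423^1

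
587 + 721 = 1308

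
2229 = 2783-554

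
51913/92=564+ 25/92 = 564.27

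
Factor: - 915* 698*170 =-2^2*3^1*5^2 * 17^1*61^1*349^1 = - 108573900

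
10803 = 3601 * 3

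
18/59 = 18/59 = 0.31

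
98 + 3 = 101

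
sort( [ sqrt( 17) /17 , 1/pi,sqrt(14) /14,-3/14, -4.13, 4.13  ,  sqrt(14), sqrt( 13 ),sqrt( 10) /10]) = [ - 4.13,  -  3/14, sqrt( 17 )/17  ,  sqrt(14)/14, sqrt(10 ) /10, 1/pi,sqrt(13 ), sqrt(14),4.13] 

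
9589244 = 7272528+2316716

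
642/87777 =214/29259 = 0.01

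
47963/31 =1547  +  6/31= 1547.19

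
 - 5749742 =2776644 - 8526386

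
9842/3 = 9842/3 = 3280.67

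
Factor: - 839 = -839^1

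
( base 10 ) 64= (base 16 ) 40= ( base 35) 1T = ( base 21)31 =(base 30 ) 24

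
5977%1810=547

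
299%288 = 11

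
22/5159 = 2/469  =  0.00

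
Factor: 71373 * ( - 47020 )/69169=-3355958460/69169 = - 2^2*3^1 * 5^1*37^1 * 263^(  -  2)*643^1 * 2351^1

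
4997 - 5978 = - 981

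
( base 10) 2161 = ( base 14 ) B05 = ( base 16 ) 871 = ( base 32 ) 23h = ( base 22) 4A5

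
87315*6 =523890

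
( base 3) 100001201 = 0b1100111001111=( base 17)15EB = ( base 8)14717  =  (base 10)6607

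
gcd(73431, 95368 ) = 1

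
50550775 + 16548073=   67098848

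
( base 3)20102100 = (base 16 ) 1248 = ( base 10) 4680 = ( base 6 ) 33400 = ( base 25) 7C5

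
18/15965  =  18/15965 = 0.00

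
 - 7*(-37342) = 261394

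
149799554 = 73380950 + 76418604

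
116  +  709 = 825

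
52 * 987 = 51324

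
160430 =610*263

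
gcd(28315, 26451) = 1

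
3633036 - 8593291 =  - 4960255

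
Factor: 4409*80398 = 354474782  =  2^1 *61^1*659^1*4409^1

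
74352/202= 37176/101 = 368.08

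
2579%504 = 59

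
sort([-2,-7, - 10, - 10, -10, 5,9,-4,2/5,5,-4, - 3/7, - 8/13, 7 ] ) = [ - 10,-10, - 10,-7 , - 4, - 4,  -  2,-8/13,-3/7,2/5,5,5, 7,9]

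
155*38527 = 5971685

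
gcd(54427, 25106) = 1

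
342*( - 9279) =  - 3173418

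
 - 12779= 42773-55552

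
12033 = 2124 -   -  9909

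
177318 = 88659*2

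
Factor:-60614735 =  - 5^1*43^1*257^1*1097^1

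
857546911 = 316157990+541388921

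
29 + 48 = 77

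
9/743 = 9/743 = 0.01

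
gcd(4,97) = 1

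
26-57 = - 31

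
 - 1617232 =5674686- 7291918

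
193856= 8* 24232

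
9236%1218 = 710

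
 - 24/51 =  - 1 + 9/17 = -0.47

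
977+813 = 1790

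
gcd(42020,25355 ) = 55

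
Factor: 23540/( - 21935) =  - 2^2*11^1 * 41^( - 1) = -44/41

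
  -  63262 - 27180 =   -  90442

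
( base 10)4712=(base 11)35A4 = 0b1001001101000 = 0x1268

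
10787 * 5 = 53935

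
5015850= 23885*210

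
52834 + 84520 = 137354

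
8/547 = 8/547 = 0.01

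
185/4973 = 185/4973 = 0.04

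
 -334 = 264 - 598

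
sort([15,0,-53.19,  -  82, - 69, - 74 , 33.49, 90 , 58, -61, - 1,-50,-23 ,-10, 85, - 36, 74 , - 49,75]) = [- 82, - 74,-69,- 61,-53.19,-50,-49, -36,-23 , - 10,-1 , 0, 15,33.49, 58,74, 75,85, 90]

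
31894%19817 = 12077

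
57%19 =0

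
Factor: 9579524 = 2^2*2394881^1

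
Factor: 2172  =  2^2*3^1*181^1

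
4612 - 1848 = 2764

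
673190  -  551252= 121938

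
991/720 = 1 + 271/720 = 1.38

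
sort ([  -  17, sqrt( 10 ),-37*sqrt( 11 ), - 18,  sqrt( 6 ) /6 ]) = [- 37*sqrt (11 ), - 18,-17,sqrt( 6)/6, sqrt( 10)]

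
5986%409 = 260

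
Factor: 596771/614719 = 133/137 = 7^1*19^1*137^ (-1)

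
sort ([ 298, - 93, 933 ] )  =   [ - 93 , 298,933 ] 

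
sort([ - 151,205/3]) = [ - 151, 205/3]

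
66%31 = 4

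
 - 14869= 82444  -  97313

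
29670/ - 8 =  - 3709 + 1/4 = -3708.75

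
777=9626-8849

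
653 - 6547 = -5894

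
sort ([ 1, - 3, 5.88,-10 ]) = [ - 10  , - 3,  1,5.88 ]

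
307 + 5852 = 6159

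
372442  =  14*26603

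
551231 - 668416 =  - 117185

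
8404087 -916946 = 7487141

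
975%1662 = 975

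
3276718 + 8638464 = 11915182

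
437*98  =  42826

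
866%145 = 141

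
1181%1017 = 164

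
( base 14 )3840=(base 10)9856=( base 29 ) bkp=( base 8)23200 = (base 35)81l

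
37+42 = 79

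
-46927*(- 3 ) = 140781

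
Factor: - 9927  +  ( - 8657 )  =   - 2^3*23^1*101^1 = - 18584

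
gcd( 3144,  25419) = 3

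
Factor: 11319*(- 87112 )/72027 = -2^3*3^( - 1) * 7^3*11^1*53^( - 1 )*151^( - 1) * 10889^1 = -  328673576/24009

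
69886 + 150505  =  220391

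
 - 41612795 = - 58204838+16592043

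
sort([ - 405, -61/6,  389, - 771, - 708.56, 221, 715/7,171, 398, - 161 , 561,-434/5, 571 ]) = [  -  771,-708.56, -405,-161,  -  434/5,-61/6,715/7,171,221, 389, 398,561, 571 ] 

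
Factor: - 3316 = - 2^2*829^1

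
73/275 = 73/275=0.27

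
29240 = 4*7310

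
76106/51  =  1492 +14/51 =1492.27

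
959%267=158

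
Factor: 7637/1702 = 2^( -1 )*7^1*23^( - 1 ) * 37^(  -  1 )*1091^1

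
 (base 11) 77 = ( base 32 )2K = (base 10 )84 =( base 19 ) 48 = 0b1010100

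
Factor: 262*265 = 2^1*5^1*53^1*131^1 = 69430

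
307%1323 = 307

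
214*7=1498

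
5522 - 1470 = 4052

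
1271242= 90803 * 14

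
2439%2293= 146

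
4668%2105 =458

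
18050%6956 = 4138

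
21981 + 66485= 88466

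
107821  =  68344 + 39477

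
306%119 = 68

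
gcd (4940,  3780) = 20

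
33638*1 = 33638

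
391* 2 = 782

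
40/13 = 3 + 1/13 =3.08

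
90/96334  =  45/48167 =0.00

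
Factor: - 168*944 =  - 2^7*3^1*7^1*59^1=-158592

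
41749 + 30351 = 72100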